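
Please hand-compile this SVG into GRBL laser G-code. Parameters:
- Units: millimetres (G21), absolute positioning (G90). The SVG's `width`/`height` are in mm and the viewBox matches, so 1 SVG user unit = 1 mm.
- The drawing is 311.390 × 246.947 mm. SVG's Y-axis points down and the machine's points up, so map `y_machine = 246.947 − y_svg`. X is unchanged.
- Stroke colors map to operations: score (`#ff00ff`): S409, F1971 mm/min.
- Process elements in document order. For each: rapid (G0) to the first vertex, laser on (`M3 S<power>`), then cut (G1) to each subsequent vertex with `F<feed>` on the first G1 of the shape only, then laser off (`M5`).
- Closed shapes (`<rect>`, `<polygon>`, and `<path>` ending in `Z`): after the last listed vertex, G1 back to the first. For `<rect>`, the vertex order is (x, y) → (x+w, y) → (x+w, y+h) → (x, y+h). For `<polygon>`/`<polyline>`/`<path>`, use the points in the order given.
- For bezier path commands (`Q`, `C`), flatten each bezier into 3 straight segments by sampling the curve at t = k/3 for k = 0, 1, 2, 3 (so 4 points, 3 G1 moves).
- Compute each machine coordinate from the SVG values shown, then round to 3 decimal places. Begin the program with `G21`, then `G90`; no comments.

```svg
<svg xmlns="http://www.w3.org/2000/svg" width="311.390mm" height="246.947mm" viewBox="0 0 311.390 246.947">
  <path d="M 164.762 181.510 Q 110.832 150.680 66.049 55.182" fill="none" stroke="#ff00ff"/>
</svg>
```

1 u = 1 mm; y_m = 246.947 − y.

[1] `<path>` quadratic bezier, #ff00ff→score S409 F1971: (164.762,65.437) → (129.825,93.176) → (96.921,135.285) → (66.049,191.765)

G21
G90
G0 X164.762 Y65.437
M3 S409
G1 X129.825 Y93.176 F1971
G1 X96.921 Y135.285
G1 X66.049 Y191.765
M5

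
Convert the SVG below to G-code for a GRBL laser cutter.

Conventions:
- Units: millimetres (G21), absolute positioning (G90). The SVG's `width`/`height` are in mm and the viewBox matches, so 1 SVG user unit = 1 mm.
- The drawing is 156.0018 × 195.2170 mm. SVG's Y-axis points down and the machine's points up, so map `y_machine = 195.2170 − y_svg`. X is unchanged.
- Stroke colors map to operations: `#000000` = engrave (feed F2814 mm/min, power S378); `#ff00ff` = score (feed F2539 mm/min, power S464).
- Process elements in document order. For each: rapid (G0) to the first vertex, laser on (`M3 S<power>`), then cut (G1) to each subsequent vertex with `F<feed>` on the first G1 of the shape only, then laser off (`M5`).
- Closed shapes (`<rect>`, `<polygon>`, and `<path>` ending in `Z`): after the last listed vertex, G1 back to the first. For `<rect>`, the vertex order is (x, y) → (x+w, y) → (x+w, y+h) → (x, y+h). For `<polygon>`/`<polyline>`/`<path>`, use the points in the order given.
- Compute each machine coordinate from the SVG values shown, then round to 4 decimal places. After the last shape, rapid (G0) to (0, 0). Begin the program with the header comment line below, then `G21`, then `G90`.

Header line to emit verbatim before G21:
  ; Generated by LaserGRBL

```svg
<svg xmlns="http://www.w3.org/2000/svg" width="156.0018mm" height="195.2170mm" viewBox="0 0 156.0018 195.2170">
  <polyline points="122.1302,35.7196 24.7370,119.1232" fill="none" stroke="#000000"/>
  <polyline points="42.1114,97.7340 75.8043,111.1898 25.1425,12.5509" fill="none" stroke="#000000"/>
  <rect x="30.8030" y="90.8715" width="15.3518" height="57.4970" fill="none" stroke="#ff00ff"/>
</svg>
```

1 u = 1 mm; y_m = 195.2170 − y.

[1] `<polyline>` line segment, #000000→engrave S378 F2814: (122.1302,159.4974) → (24.7370,76.0938)

[2] `<polyline>` open polyline, #000000→engrave S378 F2814: (42.1114,97.4830) → (75.8043,84.0272) → (25.1425,182.6661)

[3] `<rect>` rectangle, #ff00ff→score S464 F2539: (30.8030,104.3455) → (46.1548,104.3455) → (46.1548,46.8485) → (30.8030,46.8485) → (30.8030,104.3455) (closed)

; Generated by LaserGRBL
G21
G90
G0 X122.1302 Y159.4974
M3 S378
G1 X24.7370 Y76.0938 F2814
M5
G0 X42.1114 Y97.4830
M3 S378
G1 X75.8043 Y84.0272 F2814
G1 X25.1425 Y182.6661
M5
G0 X30.8030 Y104.3455
M3 S464
G1 X46.1548 Y104.3455 F2539
G1 X46.1548 Y46.8485
G1 X30.8030 Y46.8485
G1 X30.8030 Y104.3455
M5
G0 X0.0000 Y0.0000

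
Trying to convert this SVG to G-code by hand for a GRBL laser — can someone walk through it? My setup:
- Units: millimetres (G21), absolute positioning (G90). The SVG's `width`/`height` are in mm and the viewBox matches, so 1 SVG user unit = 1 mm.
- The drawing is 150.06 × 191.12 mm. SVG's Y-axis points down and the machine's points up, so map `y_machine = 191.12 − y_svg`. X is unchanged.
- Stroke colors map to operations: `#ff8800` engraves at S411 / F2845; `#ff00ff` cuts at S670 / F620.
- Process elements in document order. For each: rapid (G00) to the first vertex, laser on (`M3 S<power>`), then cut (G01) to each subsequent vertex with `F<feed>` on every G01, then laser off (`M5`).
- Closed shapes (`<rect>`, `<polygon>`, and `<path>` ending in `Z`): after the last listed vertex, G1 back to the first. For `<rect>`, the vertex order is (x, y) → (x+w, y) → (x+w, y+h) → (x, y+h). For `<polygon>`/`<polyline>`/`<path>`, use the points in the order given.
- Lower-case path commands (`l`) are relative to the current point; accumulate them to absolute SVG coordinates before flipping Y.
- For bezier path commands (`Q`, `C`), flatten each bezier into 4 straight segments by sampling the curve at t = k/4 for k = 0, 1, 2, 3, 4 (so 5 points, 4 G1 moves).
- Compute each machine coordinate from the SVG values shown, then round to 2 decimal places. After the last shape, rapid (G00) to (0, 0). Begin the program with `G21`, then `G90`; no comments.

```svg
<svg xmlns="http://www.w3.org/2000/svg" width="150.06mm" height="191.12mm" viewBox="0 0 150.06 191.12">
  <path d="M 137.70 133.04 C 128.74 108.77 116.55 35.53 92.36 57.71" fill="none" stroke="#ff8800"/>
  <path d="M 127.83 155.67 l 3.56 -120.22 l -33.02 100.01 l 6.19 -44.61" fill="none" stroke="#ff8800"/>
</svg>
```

Since the viewBox matches the mm dimensions, user units are millimetres directly. The only transform is the Y-flip y_m = 191.12 − y_svg.

Shape 1 is a cubic bezier drawn with `<path>`. Its stroke #ff8800 means engrave at S411, F2845. After flipping Y the toolpath is (137.70,58.08) → (130.24,83.21) → (120.74,113.16) → (108.39,134.41) → (92.36,133.41).

Shape 2 is a open polyline drawn with `<path>`. Its stroke #ff8800 means engrave at S411, F2845. After flipping Y the toolpath is (127.83,35.45) → (131.39,155.67) → (98.37,55.66) → (104.56,100.27).

G21
G90
G00 X137.70 Y58.08
M3 S411
G01 X130.24 Y83.21 F2845
G01 X120.74 Y113.16 F2845
G01 X108.39 Y134.41 F2845
G01 X92.36 Y133.41 F2845
M5
G00 X127.83 Y35.45
M3 S411
G01 X131.39 Y155.67 F2845
G01 X98.37 Y55.66 F2845
G01 X104.56 Y100.27 F2845
M5
G00 X0.00 Y0.00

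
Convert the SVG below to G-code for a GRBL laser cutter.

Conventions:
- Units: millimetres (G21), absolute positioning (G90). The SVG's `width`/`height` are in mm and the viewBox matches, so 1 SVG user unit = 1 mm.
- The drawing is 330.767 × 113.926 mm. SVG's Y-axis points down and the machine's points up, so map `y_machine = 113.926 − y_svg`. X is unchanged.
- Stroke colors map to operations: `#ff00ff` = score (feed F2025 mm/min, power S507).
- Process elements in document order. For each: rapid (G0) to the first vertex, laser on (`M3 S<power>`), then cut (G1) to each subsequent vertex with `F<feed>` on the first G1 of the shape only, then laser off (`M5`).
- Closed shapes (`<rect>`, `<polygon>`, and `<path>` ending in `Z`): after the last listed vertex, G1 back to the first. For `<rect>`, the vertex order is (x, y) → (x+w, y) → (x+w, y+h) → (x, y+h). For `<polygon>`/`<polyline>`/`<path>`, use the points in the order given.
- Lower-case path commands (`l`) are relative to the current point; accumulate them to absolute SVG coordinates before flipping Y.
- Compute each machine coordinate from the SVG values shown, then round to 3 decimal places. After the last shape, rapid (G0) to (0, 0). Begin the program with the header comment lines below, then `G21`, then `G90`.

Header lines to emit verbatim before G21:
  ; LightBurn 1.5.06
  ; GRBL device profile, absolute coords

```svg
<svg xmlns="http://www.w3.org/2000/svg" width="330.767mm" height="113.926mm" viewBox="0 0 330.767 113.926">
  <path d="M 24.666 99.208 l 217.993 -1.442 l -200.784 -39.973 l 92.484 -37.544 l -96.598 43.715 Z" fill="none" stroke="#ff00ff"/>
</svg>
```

Since the viewBox matches the mm dimensions, user units are millimetres directly. The only transform is the Y-flip y_m = 113.926 − y_svg.

Shape 1 is a closed polygon drawn with `<path>`. Its stroke #ff00ff means score at S507, F2025. After flipping Y the toolpath is (24.666,14.718) → (242.659,16.160) → (41.875,56.133) → (134.359,93.677) → (37.761,49.962) → (24.666,14.718), returning to the start.

; LightBurn 1.5.06
; GRBL device profile, absolute coords
G21
G90
G0 X24.666 Y14.718
M3 S507
G1 X242.659 Y16.160 F2025
G1 X41.875 Y56.133
G1 X134.359 Y93.677
G1 X37.761 Y49.962
G1 X24.666 Y14.718
M5
G0 X0.000 Y0.000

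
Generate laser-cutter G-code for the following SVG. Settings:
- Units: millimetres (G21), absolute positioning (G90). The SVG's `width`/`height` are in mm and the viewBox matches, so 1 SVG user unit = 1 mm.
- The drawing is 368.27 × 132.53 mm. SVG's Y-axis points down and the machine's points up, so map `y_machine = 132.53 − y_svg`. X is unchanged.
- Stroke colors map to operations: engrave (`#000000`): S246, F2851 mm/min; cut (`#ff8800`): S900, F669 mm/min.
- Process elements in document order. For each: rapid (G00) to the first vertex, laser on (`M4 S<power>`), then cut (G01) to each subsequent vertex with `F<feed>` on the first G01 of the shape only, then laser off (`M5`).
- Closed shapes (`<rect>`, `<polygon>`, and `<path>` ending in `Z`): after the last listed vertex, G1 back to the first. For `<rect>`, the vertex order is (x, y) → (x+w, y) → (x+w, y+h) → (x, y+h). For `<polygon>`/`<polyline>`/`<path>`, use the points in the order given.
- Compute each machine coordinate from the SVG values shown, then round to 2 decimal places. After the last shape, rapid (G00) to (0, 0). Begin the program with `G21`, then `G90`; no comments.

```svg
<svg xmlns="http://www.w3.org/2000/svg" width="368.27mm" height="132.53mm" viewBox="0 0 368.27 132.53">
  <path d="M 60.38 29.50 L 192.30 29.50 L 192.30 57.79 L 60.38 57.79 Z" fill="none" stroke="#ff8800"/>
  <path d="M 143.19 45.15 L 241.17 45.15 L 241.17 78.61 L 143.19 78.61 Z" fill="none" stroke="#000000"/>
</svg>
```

G21
G90
G00 X60.38 Y103.03
M4 S900
G01 X192.30 Y103.03 F669
G01 X192.30 Y74.74
G01 X60.38 Y74.74
G01 X60.38 Y103.03
M5
G00 X143.19 Y87.38
M4 S246
G01 X241.17 Y87.38 F2851
G01 X241.17 Y53.92
G01 X143.19 Y53.92
G01 X143.19 Y87.38
M5
G00 X0.00 Y0.00

viewBox `0 0 368.27 132.53` with mm width/height → 1 unit = 1 mm. Flip: y_m = 132.53 − y_svg.

**Shape 1** — `<path>` rectangle, stroke `#ff8800` → cut (S900, F669). Machine vertices: (60.38,103.03) → (192.30,103.03) → (192.30,74.74) → (60.38,74.74) → (60.38,103.03). Closed: final G1 returns to the first vertex.

**Shape 2** — `<path>` rectangle, stroke `#000000` → engrave (S246, F2851). Machine vertices: (143.19,87.38) → (241.17,87.38) → (241.17,53.92) → (143.19,53.92) → (143.19,87.38). Closed: final G1 returns to the first vertex.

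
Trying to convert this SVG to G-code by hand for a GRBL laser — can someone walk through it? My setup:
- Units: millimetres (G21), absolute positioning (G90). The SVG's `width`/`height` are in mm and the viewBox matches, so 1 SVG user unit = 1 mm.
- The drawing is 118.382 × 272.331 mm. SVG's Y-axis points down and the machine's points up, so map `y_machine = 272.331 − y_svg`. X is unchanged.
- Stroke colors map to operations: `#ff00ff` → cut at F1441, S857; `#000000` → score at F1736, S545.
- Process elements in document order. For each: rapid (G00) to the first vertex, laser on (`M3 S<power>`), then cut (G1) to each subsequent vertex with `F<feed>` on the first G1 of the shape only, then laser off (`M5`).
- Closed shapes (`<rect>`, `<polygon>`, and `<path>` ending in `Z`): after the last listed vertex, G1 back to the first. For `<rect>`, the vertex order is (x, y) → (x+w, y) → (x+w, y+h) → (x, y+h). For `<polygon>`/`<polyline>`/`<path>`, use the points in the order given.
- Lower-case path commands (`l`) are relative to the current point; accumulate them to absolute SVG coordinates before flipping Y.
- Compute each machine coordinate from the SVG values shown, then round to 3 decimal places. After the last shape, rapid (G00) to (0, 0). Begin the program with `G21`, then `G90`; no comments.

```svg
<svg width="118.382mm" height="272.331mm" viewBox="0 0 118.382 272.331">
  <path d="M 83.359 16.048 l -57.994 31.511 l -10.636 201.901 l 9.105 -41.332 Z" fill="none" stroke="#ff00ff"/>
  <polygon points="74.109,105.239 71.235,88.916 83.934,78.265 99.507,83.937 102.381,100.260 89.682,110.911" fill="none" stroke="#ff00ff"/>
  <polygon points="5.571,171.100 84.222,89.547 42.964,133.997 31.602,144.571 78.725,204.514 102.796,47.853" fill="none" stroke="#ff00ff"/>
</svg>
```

1 u = 1 mm; y_m = 272.331 − y.

[1] `<path>` closed polygon, #ff00ff→cut S857 F1441: (83.359,256.283) → (25.365,224.772) → (14.729,22.871) → (23.834,64.203) → (83.359,256.283) (closed)

[2] `<polygon>` regular polygon, #ff00ff→cut S857 F1441: (74.109,167.092) → (71.235,183.415) → (83.934,194.066) → (99.507,188.394) → (102.381,172.071) → (89.682,161.420) → (74.109,167.092) (closed)

[3] `<polygon>` closed polygon, #ff00ff→cut S857 F1441: (5.571,101.231) → (84.222,182.784) → (42.964,138.334) → (31.602,127.760) → (78.725,67.817) → (102.796,224.478) → (5.571,101.231) (closed)

G21
G90
G00 X83.359 Y256.283
M3 S857
G1 X25.365 Y224.772 F1441
G1 X14.729 Y22.871
G1 X23.834 Y64.203
G1 X83.359 Y256.283
M5
G00 X74.109 Y167.092
M3 S857
G1 X71.235 Y183.415 F1441
G1 X83.934 Y194.066
G1 X99.507 Y188.394
G1 X102.381 Y172.071
G1 X89.682 Y161.420
G1 X74.109 Y167.092
M5
G00 X5.571 Y101.231
M3 S857
G1 X84.222 Y182.784 F1441
G1 X42.964 Y138.334
G1 X31.602 Y127.760
G1 X78.725 Y67.817
G1 X102.796 Y224.478
G1 X5.571 Y101.231
M5
G00 X0.000 Y0.000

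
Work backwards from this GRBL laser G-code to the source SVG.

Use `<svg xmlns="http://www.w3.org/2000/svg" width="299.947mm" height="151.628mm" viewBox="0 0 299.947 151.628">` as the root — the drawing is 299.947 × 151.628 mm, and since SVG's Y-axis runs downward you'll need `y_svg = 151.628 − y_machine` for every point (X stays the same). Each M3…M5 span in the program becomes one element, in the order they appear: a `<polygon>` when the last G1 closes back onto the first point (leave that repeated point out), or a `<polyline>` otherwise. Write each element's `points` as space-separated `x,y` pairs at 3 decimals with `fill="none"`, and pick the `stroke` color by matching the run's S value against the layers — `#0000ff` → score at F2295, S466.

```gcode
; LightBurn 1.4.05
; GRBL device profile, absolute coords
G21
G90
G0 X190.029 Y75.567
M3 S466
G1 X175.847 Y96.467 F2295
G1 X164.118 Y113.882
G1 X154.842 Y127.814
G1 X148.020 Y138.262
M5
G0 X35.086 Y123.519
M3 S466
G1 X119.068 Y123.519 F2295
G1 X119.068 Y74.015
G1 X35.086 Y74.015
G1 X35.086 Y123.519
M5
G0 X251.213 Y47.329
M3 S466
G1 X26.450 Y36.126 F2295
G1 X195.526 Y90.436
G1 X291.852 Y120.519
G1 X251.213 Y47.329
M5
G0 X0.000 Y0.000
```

<svg xmlns="http://www.w3.org/2000/svg" width="299.947mm" height="151.628mm" viewBox="0 0 299.947 151.628">
  <polyline points="190.029,76.061 175.847,55.161 164.118,37.746 154.842,23.814 148.020,13.366" fill="none" stroke="#0000ff"/>
  <polygon points="35.086,28.109 119.068,28.109 119.068,77.613 35.086,77.613" fill="none" stroke="#0000ff"/>
  <polygon points="251.213,104.299 26.450,115.502 195.526,61.192 291.852,31.109" fill="none" stroke="#0000ff"/>
</svg>

y_svg = 151.628 − y_m. Every run uses S466, so all elements get stroke `#0000ff` (score).

[1] open run; points: 190.029,76.061 175.847,55.161 164.118,37.746 154.842,23.814 148.020,13.366

[2] closed run; points: 35.086,28.109 119.068,28.109 119.068,77.613 35.086,77.613

[3] closed run; points: 251.213,104.299 26.450,115.502 195.526,61.192 291.852,31.109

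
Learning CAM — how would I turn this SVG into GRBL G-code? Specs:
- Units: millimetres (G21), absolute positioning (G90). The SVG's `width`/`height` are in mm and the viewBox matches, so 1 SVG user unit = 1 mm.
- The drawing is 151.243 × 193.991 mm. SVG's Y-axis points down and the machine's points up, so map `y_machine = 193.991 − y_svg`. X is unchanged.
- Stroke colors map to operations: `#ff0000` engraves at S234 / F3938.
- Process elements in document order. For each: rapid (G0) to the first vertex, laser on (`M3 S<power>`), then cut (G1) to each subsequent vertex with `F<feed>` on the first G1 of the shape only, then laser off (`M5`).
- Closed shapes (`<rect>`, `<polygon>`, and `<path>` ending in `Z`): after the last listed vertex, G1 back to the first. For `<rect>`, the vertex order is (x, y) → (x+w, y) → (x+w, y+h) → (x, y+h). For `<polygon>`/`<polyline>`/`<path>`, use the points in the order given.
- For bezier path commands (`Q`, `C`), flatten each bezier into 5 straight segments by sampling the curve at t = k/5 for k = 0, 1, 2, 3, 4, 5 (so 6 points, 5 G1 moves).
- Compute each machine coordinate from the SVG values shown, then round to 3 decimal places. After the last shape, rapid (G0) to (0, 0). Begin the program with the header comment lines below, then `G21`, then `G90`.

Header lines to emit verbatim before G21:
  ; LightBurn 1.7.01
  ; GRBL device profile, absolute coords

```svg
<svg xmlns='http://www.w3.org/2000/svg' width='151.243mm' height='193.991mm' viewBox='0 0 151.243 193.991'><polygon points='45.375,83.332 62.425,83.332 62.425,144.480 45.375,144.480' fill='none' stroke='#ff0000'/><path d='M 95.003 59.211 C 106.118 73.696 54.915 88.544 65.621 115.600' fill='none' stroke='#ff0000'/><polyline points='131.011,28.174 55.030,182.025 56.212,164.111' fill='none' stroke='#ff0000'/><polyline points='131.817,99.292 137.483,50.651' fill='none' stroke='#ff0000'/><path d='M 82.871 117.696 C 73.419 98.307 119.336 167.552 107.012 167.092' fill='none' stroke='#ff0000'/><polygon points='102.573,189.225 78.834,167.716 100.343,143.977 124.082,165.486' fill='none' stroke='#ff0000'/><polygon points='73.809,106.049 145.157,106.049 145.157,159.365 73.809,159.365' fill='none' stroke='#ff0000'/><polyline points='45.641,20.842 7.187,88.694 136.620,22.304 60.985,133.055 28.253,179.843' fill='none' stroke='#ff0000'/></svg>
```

1 u = 1 mm; y_m = 193.991 − y.

[1] `<polygon>` rectangle, #ff0000→engrave S234 F3938: (45.375,110.659) → (62.425,110.659) → (62.425,49.511) → (45.375,49.511) → (45.375,110.659) (closed)

[2] `<path>` cubic bezier, #ff0000→engrave S234 F3938: (95.003,134.780) → (95.188,125.951) → (86.379,116.466) → (74.540,105.756) → (65.633,93.254) → (65.621,78.391)

[3] `<polyline>` open polyline, #ff0000→engrave S234 F3938: (131.011,165.817) → (55.030,11.966) → (56.212,29.880)

[4] `<polyline>` line segment, #ff0000→engrave S234 F3938: (131.817,94.699) → (137.483,143.340)

[5] `<path>` cubic bezier, #ff0000→engrave S234 F3938: (82.871,76.295) → (82.935,78.559) → (90.835,67.151) → (101.116,49.672) → (108.326,33.721) → (107.012,26.899)

[6] `<polygon>` regular polygon, #ff0000→engrave S234 F3938: (102.573,4.766) → (78.834,26.275) → (100.343,50.014) → (124.082,28.505) → (102.573,4.766) (closed)

[7] `<polygon>` rectangle, #ff0000→engrave S234 F3938: (73.809,87.942) → (145.157,87.942) → (145.157,34.626) → (73.809,34.626) → (73.809,87.942) (closed)

[8] `<polyline>` open polyline, #ff0000→engrave S234 F3938: (45.641,173.149) → (7.187,105.297) → (136.620,171.687) → (60.985,60.936) → (28.253,14.148)

; LightBurn 1.7.01
; GRBL device profile, absolute coords
G21
G90
G0 X45.375 Y110.659
M3 S234
G1 X62.425 Y110.659 F3938
G1 X62.425 Y49.511
G1 X45.375 Y49.511
G1 X45.375 Y110.659
M5
G0 X95.003 Y134.780
M3 S234
G1 X95.188 Y125.951 F3938
G1 X86.379 Y116.466
G1 X74.540 Y105.756
G1 X65.633 Y93.254
G1 X65.621 Y78.391
M5
G0 X131.011 Y165.817
M3 S234
G1 X55.030 Y11.966 F3938
G1 X56.212 Y29.880
M5
G0 X131.817 Y94.699
M3 S234
G1 X137.483 Y143.340 F3938
M5
G0 X82.871 Y76.295
M3 S234
G1 X82.935 Y78.559 F3938
G1 X90.835 Y67.151
G1 X101.116 Y49.672
G1 X108.326 Y33.721
G1 X107.012 Y26.899
M5
G0 X102.573 Y4.766
M3 S234
G1 X78.834 Y26.275 F3938
G1 X100.343 Y50.014
G1 X124.082 Y28.505
G1 X102.573 Y4.766
M5
G0 X73.809 Y87.942
M3 S234
G1 X145.157 Y87.942 F3938
G1 X145.157 Y34.626
G1 X73.809 Y34.626
G1 X73.809 Y87.942
M5
G0 X45.641 Y173.149
M3 S234
G1 X7.187 Y105.297 F3938
G1 X136.620 Y171.687
G1 X60.985 Y60.936
G1 X28.253 Y14.148
M5
G0 X0.000 Y0.000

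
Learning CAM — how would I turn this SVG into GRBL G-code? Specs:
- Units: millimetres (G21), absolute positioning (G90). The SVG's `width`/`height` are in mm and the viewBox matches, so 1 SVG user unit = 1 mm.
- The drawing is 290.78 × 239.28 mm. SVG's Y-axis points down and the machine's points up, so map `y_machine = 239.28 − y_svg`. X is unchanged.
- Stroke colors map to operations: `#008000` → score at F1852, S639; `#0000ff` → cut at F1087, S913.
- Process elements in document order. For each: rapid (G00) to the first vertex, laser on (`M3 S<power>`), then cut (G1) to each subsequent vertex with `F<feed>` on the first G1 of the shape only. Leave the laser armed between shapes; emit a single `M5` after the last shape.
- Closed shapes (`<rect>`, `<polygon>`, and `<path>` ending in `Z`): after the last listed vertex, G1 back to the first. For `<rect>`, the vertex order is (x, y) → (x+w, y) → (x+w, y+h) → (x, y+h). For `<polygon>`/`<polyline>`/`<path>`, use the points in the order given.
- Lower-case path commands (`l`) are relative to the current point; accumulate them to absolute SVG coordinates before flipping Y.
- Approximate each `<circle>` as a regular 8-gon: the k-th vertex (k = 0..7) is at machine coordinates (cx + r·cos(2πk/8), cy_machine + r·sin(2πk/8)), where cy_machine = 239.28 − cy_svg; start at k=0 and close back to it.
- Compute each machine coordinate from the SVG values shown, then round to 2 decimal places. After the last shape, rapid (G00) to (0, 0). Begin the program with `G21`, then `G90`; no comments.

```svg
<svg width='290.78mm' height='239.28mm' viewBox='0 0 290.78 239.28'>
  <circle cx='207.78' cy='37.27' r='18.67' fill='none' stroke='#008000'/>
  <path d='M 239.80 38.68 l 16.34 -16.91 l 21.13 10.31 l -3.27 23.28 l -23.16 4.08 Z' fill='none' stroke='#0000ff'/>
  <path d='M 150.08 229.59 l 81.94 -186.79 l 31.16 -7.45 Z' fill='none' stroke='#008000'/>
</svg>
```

Since the viewBox matches the mm dimensions, user units are millimetres directly. The only transform is the Y-flip y_m = 239.28 − y_svg.

Shape 1 is a circle drawn with `<circle>`. Its stroke #008000 means score at S639, F1852. After flipping Y the toolpath is (226.45,202.01) → (220.98,215.21) → (207.78,220.68) → (194.58,215.21) → (189.11,202.01) → (194.58,188.81) → (207.78,183.34) → (220.98,188.81) → (226.45,202.01), returning to the start.

Shape 2 is a regular polygon drawn with `<path>`. Its stroke #0000ff means cut at S913, F1087. After flipping Y the toolpath is (239.80,200.60) → (256.14,217.51) → (277.27,207.20) → (274.00,183.92) → (250.84,179.84) → (239.80,200.60), returning to the start.

Shape 3 is a closed polygon drawn with `<path>`. Its stroke #008000 means score at S639, F1852. After flipping Y the toolpath is (150.08,9.69) → (232.02,196.48) → (263.18,203.93) → (150.08,9.69), returning to the start.

G21
G90
G00 X226.45 Y202.01
M3 S639
G1 X220.98 Y215.21 F1852
G1 X207.78 Y220.68
G1 X194.58 Y215.21
G1 X189.11 Y202.01
G1 X194.58 Y188.81
G1 X207.78 Y183.34
G1 X220.98 Y188.81
G1 X226.45 Y202.01
G00 X239.80 Y200.60
M3 S913
G1 X256.14 Y217.51 F1087
G1 X277.27 Y207.20
G1 X274.00 Y183.92
G1 X250.84 Y179.84
G1 X239.80 Y200.60
G00 X150.08 Y9.69
M3 S639
G1 X232.02 Y196.48 F1852
G1 X263.18 Y203.93
G1 X150.08 Y9.69
M5
G00 X0.00 Y0.00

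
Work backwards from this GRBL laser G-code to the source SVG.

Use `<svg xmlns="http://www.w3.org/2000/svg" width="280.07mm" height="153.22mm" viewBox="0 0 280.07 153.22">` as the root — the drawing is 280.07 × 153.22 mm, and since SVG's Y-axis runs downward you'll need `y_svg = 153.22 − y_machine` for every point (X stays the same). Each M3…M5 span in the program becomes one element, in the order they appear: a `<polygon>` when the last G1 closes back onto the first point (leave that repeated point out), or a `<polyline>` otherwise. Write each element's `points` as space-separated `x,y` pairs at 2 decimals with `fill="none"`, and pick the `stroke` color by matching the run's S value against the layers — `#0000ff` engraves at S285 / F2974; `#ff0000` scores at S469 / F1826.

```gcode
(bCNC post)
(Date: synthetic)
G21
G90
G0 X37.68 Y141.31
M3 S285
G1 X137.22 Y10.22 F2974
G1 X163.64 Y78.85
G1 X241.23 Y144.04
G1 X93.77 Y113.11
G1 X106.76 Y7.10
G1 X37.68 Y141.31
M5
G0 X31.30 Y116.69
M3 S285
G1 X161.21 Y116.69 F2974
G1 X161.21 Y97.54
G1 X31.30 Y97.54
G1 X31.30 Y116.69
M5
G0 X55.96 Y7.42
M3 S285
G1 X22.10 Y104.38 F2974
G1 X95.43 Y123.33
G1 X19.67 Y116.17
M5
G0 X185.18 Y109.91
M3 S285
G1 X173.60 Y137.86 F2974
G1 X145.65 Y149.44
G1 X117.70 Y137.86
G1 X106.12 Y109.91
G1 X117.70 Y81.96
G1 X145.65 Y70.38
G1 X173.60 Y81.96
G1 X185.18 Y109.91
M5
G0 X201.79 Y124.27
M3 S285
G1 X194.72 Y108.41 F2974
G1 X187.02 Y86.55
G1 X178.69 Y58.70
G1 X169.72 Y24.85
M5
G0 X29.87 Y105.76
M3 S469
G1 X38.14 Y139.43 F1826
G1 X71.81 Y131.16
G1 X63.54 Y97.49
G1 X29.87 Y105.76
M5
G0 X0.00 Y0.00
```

y_svg = 153.22 − y_m.

[1] S285→`#0000ff` (engrave); closed run; points: 37.68,11.91 137.22,143.00 163.64,74.37 241.23,9.18 93.77,40.11 106.76,146.12

[2] S285→`#0000ff` (engrave); closed run; points: 31.30,36.53 161.21,36.53 161.21,55.68 31.30,55.68

[3] S285→`#0000ff` (engrave); open run; points: 55.96,145.80 22.10,48.84 95.43,29.89 19.67,37.05

[4] S285→`#0000ff` (engrave); closed run; points: 185.18,43.31 173.60,15.36 145.65,3.78 117.70,15.36 106.12,43.31 117.70,71.26 145.65,82.84 173.60,71.26

[5] S285→`#0000ff` (engrave); open run; points: 201.79,28.95 194.72,44.81 187.02,66.67 178.69,94.52 169.72,128.37

[6] S469→`#ff0000` (score); closed run; points: 29.87,47.46 38.14,13.79 71.81,22.06 63.54,55.73

<svg xmlns="http://www.w3.org/2000/svg" width="280.07mm" height="153.22mm" viewBox="0 0 280.07 153.22">
  <polygon points="37.68,11.91 137.22,143.00 163.64,74.37 241.23,9.18 93.77,40.11 106.76,146.12" fill="none" stroke="#0000ff"/>
  <polygon points="31.30,36.53 161.21,36.53 161.21,55.68 31.30,55.68" fill="none" stroke="#0000ff"/>
  <polyline points="55.96,145.80 22.10,48.84 95.43,29.89 19.67,37.05" fill="none" stroke="#0000ff"/>
  <polygon points="185.18,43.31 173.60,15.36 145.65,3.78 117.70,15.36 106.12,43.31 117.70,71.26 145.65,82.84 173.60,71.26" fill="none" stroke="#0000ff"/>
  <polyline points="201.79,28.95 194.72,44.81 187.02,66.67 178.69,94.52 169.72,128.37" fill="none" stroke="#0000ff"/>
  <polygon points="29.87,47.46 38.14,13.79 71.81,22.06 63.54,55.73" fill="none" stroke="#ff0000"/>
</svg>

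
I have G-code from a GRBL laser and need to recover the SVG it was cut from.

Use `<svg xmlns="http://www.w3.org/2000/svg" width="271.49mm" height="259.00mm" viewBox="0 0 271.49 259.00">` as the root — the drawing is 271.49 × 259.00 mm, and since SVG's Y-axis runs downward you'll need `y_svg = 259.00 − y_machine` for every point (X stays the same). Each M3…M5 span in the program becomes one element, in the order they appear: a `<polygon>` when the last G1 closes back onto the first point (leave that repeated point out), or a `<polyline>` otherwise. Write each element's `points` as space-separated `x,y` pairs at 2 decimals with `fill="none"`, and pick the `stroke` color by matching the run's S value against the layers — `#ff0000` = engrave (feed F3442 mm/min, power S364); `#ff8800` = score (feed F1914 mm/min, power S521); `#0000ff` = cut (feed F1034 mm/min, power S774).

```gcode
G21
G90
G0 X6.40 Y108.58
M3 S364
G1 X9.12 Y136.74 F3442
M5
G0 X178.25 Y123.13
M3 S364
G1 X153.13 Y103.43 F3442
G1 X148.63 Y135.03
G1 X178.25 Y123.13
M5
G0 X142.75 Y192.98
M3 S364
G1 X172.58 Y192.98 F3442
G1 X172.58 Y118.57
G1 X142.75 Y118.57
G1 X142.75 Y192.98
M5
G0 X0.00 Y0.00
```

<svg xmlns="http://www.w3.org/2000/svg" width="271.49mm" height="259.00mm" viewBox="0 0 271.49 259.00">
  <polyline points="6.40,150.42 9.12,122.26" fill="none" stroke="#ff0000"/>
  <polygon points="178.25,135.87 153.13,155.57 148.63,123.97" fill="none" stroke="#ff0000"/>
  <polygon points="142.75,66.02 172.58,66.02 172.58,140.43 142.75,140.43" fill="none" stroke="#ff0000"/>
</svg>

y_svg = 259.00 − y_m. Every run uses S364, so all elements get stroke `#ff0000` (engrave).

[1] open run; points: 6.40,150.42 9.12,122.26

[2] closed run; points: 178.25,135.87 153.13,155.57 148.63,123.97

[3] closed run; points: 142.75,66.02 172.58,66.02 172.58,140.43 142.75,140.43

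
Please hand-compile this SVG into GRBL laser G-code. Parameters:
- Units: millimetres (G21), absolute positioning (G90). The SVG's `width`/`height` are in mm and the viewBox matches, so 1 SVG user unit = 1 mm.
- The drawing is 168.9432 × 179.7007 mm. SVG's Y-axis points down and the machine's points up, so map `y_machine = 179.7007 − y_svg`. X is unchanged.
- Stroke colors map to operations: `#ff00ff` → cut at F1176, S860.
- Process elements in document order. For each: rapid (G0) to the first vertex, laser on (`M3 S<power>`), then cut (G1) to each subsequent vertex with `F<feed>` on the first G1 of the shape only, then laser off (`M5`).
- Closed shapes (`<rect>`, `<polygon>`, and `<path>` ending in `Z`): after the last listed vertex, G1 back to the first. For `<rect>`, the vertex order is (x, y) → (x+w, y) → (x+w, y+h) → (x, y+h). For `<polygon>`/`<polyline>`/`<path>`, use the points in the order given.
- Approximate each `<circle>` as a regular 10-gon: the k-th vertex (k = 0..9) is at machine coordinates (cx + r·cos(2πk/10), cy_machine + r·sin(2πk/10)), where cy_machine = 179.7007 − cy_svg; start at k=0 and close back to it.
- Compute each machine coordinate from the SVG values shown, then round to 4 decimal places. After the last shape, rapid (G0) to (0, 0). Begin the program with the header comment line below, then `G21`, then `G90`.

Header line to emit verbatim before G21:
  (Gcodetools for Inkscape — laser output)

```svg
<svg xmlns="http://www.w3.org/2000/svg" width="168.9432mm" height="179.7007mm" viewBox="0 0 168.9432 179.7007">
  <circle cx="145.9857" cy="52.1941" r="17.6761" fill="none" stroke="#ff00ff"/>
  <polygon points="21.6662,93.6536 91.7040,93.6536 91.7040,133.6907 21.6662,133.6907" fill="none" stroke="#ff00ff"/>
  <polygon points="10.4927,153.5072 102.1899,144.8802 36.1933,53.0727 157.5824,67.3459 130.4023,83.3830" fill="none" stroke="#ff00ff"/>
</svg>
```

1 u = 1 mm; y_m = 179.7007 − y.

[1] `<circle>` circle, #ff00ff→cut S860 F1176: (163.6618,127.5066) → (160.2860,137.8964) → (151.4479,144.3176) → (140.5235,144.3176) → (131.6854,137.8964) → (128.3096,127.5066) → (131.6854,117.1168) → (140.5235,110.6956) → (151.4479,110.6956) → (160.2860,117.1168) → (163.6618,127.5066) (closed)

[2] `<polygon>` rectangle, #ff00ff→cut S860 F1176: (21.6662,86.0471) → (91.7040,86.0471) → (91.7040,46.0100) → (21.6662,46.0100) → (21.6662,86.0471) (closed)

[3] `<polygon>` closed polygon, #ff00ff→cut S860 F1176: (10.4927,26.1935) → (102.1899,34.8205) → (36.1933,126.6280) → (157.5824,112.3548) → (130.4023,96.3177) → (10.4927,26.1935) (closed)

(Gcodetools for Inkscape — laser output)
G21
G90
G0 X163.6618 Y127.5066
M3 S860
G1 X160.2860 Y137.8964 F1176
G1 X151.4479 Y144.3176
G1 X140.5235 Y144.3176
G1 X131.6854 Y137.8964
G1 X128.3096 Y127.5066
G1 X131.6854 Y117.1168
G1 X140.5235 Y110.6956
G1 X151.4479 Y110.6956
G1 X160.2860 Y117.1168
G1 X163.6618 Y127.5066
M5
G0 X21.6662 Y86.0471
M3 S860
G1 X91.7040 Y86.0471 F1176
G1 X91.7040 Y46.0100
G1 X21.6662 Y46.0100
G1 X21.6662 Y86.0471
M5
G0 X10.4927 Y26.1935
M3 S860
G1 X102.1899 Y34.8205 F1176
G1 X36.1933 Y126.6280
G1 X157.5824 Y112.3548
G1 X130.4023 Y96.3177
G1 X10.4927 Y26.1935
M5
G0 X0.0000 Y0.0000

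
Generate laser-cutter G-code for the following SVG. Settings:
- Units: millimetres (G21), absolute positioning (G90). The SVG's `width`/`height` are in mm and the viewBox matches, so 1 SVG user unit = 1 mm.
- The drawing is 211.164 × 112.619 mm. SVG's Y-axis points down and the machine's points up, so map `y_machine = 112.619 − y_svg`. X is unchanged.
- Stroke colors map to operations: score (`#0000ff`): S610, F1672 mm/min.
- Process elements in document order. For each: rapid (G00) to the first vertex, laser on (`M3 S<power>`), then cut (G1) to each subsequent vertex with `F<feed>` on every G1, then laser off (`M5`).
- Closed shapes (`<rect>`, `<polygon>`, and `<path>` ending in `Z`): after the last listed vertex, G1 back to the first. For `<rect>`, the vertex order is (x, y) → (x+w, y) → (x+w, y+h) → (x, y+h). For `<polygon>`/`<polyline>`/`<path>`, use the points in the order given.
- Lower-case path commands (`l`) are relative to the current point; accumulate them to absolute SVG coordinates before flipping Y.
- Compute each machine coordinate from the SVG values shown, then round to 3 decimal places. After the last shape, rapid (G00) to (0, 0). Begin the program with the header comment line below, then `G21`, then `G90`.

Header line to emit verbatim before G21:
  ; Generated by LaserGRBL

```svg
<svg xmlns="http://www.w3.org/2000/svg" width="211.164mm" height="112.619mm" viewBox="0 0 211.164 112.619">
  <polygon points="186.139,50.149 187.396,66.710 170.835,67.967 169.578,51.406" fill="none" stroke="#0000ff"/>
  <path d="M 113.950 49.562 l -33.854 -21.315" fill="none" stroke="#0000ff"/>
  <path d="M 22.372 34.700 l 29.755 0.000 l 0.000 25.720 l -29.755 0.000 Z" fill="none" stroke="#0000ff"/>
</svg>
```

; Generated by LaserGRBL
G21
G90
G00 X186.139 Y62.470
M3 S610
G1 X187.396 Y45.909 F1672
G1 X170.835 Y44.652 F1672
G1 X169.578 Y61.213 F1672
G1 X186.139 Y62.470 F1672
M5
G00 X113.950 Y63.057
M3 S610
G1 X80.096 Y84.372 F1672
M5
G00 X22.372 Y77.919
M3 S610
G1 X52.127 Y77.919 F1672
G1 X52.127 Y52.199 F1672
G1 X22.372 Y52.199 F1672
G1 X22.372 Y77.919 F1672
M5
G00 X0.000 Y0.000

viewBox `0 0 211.164 112.619` with mm width/height → 1 unit = 1 mm. Flip: y_m = 112.619 − y_svg.

**Shape 1** — `<polygon>` regular polygon, stroke `#0000ff` → score (S610, F1672). Machine vertices: (186.139,62.470) → (187.396,45.909) → (170.835,44.652) → (169.578,61.213) → (186.139,62.470). Closed: final G1 returns to the first vertex.

**Shape 2** — `<path>` line segment, stroke `#0000ff` → score (S610, F1672). Machine vertices: (113.950,63.057) → (80.096,84.372). Open path.

**Shape 3** — `<path>` rectangle, stroke `#0000ff` → score (S610, F1672). Machine vertices: (22.372,77.919) → (52.127,77.919) → (52.127,52.199) → (22.372,52.199) → (22.372,77.919). Closed: final G1 returns to the first vertex.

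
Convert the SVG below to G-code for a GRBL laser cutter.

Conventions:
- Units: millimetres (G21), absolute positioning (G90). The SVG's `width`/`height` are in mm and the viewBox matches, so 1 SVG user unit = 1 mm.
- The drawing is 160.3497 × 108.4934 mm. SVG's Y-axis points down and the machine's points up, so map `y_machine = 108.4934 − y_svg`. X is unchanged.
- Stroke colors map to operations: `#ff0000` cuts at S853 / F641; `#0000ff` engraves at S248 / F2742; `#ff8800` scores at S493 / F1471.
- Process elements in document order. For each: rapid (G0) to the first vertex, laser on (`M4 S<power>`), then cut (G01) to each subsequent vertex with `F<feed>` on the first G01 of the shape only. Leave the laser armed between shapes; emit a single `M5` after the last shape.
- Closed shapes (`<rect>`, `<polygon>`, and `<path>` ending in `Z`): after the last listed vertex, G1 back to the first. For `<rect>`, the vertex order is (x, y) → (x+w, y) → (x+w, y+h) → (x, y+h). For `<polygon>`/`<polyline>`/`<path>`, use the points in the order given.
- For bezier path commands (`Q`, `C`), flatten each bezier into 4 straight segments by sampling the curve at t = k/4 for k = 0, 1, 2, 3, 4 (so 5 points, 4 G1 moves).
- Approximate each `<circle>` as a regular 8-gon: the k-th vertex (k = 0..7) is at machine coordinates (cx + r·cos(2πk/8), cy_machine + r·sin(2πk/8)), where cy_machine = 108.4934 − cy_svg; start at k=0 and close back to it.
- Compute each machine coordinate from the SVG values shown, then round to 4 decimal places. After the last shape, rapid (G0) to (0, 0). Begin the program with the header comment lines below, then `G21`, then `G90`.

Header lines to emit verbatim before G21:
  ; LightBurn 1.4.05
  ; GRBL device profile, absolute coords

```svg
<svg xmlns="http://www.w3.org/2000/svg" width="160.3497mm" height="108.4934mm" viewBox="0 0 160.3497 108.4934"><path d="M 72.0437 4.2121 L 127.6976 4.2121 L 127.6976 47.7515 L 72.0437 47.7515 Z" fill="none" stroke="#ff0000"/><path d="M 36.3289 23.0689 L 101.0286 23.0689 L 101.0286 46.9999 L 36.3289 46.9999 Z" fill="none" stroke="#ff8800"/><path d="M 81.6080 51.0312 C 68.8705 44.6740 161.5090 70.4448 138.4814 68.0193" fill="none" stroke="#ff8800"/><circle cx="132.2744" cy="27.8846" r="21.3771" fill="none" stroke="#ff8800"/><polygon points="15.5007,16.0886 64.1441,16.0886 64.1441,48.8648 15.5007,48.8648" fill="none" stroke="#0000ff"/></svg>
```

viewBox `0 0 160.3497 108.4934` with mm width/height → 1 unit = 1 mm. Flip: y_m = 108.4934 − y_svg.

**Shape 1** — `<path>` rectangle, stroke `#ff0000` → cut (S853, F641). Machine vertices: (72.0437,104.2813) → (127.6976,104.2813) → (127.6976,60.7419) → (72.0437,60.7419) → (72.0437,104.2813). Closed: final G1 returns to the first vertex.

**Shape 2** — `<path>` rectangle, stroke `#ff8800` → score (S493, F1471). Machine vertices: (36.3289,85.4245) → (101.0286,85.4245) → (101.0286,61.4935) → (36.3289,61.4935) → (36.3289,85.4245). Closed: final G1 returns to the first vertex.

**Shape 3** — `<path>` cubic bezier, stroke `#ff8800` → score (S493, F1471). Control points (SVG): P0=(81.6080,51.0312), P1=(68.8705,44.6740), P2=(161.5090,70.4448), P3=(138.4814,68.0193); sampled at t=k/4. Machine vertices: (81.6080,57.4622) → (88.3591,57.1487) → (113.9035,50.4425) → (137.5185,42.9992) → (138.4814,40.4741). Open path.

**Shape 4** — `<circle>` circle, stroke `#ff8800` → score (S493, F1471). Machine vertices: (153.6515,80.6088) → (147.3903,95.7247) → (132.2744,101.9859) → (117.1585,95.7247) → (110.8973,80.6088) → (117.1585,65.4929) → (132.2744,59.2317) → (147.3903,65.4929) → (153.6515,80.6088). Closed: final G1 returns to the first vertex.

**Shape 5** — `<polygon>` rectangle, stroke `#0000ff` → engrave (S248, F2742). Machine vertices: (15.5007,92.4048) → (64.1441,92.4048) → (64.1441,59.6286) → (15.5007,59.6286) → (15.5007,92.4048). Closed: final G1 returns to the first vertex.

; LightBurn 1.4.05
; GRBL device profile, absolute coords
G21
G90
G0 X72.0437 Y104.2813
M4 S853
G01 X127.6976 Y104.2813 F641
G01 X127.6976 Y60.7419
G01 X72.0437 Y60.7419
G01 X72.0437 Y104.2813
G0 X36.3289 Y85.4245
M4 S493
G01 X101.0286 Y85.4245 F1471
G01 X101.0286 Y61.4935
G01 X36.3289 Y61.4935
G01 X36.3289 Y85.4245
G0 X81.6080 Y57.4622
M4 S493
G01 X88.3591 Y57.1487 F1471
G01 X113.9035 Y50.4425
G01 X137.5185 Y42.9992
G01 X138.4814 Y40.4741
G0 X153.6515 Y80.6088
M4 S493
G01 X147.3903 Y95.7247 F1471
G01 X132.2744 Y101.9859
G01 X117.1585 Y95.7247
G01 X110.8973 Y80.6088
G01 X117.1585 Y65.4929
G01 X132.2744 Y59.2317
G01 X147.3903 Y65.4929
G01 X153.6515 Y80.6088
G0 X15.5007 Y92.4048
M4 S248
G01 X64.1441 Y92.4048 F2742
G01 X64.1441 Y59.6286
G01 X15.5007 Y59.6286
G01 X15.5007 Y92.4048
M5
G0 X0.0000 Y0.0000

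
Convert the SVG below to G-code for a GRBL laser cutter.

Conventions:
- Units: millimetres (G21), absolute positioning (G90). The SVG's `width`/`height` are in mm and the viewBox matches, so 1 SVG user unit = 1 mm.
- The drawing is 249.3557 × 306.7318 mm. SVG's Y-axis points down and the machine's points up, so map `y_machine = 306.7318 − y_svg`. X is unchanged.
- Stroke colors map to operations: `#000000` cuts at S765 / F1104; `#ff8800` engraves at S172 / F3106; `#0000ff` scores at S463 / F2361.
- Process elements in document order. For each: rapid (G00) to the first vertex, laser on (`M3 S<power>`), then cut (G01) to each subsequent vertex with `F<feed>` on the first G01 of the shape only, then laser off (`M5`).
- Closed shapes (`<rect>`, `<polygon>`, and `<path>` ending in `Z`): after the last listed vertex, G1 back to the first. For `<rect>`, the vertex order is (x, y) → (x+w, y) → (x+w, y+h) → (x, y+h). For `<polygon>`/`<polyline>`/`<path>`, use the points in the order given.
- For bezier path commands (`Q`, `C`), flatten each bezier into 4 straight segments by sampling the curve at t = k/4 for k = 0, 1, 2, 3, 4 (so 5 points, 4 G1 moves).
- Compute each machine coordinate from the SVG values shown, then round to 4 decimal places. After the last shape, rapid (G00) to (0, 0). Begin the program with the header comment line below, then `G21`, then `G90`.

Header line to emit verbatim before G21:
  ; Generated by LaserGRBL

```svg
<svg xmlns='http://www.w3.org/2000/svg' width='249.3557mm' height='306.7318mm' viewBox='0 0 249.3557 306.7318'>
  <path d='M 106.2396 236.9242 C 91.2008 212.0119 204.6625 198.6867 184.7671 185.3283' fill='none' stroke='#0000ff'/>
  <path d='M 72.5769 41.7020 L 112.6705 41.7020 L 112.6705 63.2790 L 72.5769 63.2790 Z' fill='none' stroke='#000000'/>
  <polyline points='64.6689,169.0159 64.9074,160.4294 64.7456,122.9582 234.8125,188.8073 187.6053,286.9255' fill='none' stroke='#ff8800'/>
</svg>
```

; Generated by LaserGRBL
G21
G90
G00 X106.2396 Y69.8076
M3 S463
G01 X114.9628 Y86.5008 F2361
G01 X147.3246 Y99.9383
G01 X178.7757 Y111.2094
G01 X184.7671 Y121.4035
M5
G00 X72.5769 Y265.0298
M3 S765
G01 X112.6705 Y265.0298 F1104
G01 X112.6705 Y243.4528
G01 X72.5769 Y243.4528
G01 X72.5769 Y265.0298
M5
G00 X64.6689 Y137.7159
M3 S172
G01 X64.9074 Y146.3024 F3106
G01 X64.7456 Y183.7736
G01 X234.8125 Y117.9245
G01 X187.6053 Y19.8063
M5
G00 X0.0000 Y0.0000

1 u = 1 mm; y_m = 306.7318 − y.

[1] `<path>` cubic bezier, #0000ff→score S463 F2361: (106.2396,69.8076) → (114.9628,86.5008) → (147.3246,99.9383) → (178.7757,111.2094) → (184.7671,121.4035)

[2] `<path>` rectangle, #000000→cut S765 F1104: (72.5769,265.0298) → (112.6705,265.0298) → (112.6705,243.4528) → (72.5769,243.4528) → (72.5769,265.0298) (closed)

[3] `<polyline>` open polyline, #ff8800→engrave S172 F3106: (64.6689,137.7159) → (64.9074,146.3024) → (64.7456,183.7736) → (234.8125,117.9245) → (187.6053,19.8063)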